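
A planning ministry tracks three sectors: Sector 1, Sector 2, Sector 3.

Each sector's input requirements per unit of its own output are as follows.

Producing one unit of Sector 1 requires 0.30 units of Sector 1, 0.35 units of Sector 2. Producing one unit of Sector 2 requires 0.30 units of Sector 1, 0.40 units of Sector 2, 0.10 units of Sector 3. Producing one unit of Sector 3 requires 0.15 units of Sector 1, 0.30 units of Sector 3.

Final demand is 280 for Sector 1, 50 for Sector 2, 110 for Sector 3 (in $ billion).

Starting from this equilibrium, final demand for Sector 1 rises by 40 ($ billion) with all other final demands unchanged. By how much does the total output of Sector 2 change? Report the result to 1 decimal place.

Δx_2 = 45.5

I − A =
  [   0.70    -0.30    -0.15]
  [  -0.35     0.60     0.00]
  [   0.00    -0.10     0.70]
Cofactors of I−A, C_ij = (−1)^(i+j)·(minor ij) (rows/columns in the sector order above):
  C_11 = (0.60)(0.70) − (0.00)(-0.10) = 0.4200
  C_12 = −[(-0.35)(0.70) − (0.00)(0.00)] = 0.2450
  C_13 = (-0.35)(-0.10) − (0.60)(0.00) = 0.0350
  C_21 = −[(-0.30)(0.70) − (-0.15)(-0.10)] = 0.2250
  C_22 = (0.70)(0.70) − (-0.15)(0.00) = 0.4900
  C_23 = −[(0.70)(-0.10) − (-0.30)(0.00)] = 0.0700
  C_31 = (-0.30)(0.00) − (-0.15)(0.60) = 0.0900
  C_32 = −[(0.70)(0.00) − (-0.15)(-0.35)] = 0.0525
  C_33 = (0.70)(0.60) − (-0.30)(-0.35) = 0.3150
det(I−A) = Σ_j (I−A)_1j·C_1j = (0.70)(0.4200) + (-0.30)(0.2450) + (-0.15)(0.0350) = 0.21525
adj(I−A) = Cᵀ =
  [ 0.4200   0.2250   0.0900]
  [ 0.2450   0.4900   0.0525]
  [ 0.0350   0.0700   0.3150]
(I − A)⁻¹ = adj(I−A) / det(I−A) ≈
  [   1.9512     1.0453     0.4181]
  [   1.1382     2.2764     0.2439]
  [   0.1626     0.3252     1.4634]
Δx = (I − A)⁻¹ Δd with Δd having +40 in the Sector 1 component and 0 elsewhere.
So Δx_2 = L_21 · (+40), where L_21 = adj(I−A)_21 / det(I−A) = 0.2450 / 0.21525.
Δx_2 = 0.2450 × (+40) / 0.21525 = 9.80 / 0.21525 ≈ 45.5.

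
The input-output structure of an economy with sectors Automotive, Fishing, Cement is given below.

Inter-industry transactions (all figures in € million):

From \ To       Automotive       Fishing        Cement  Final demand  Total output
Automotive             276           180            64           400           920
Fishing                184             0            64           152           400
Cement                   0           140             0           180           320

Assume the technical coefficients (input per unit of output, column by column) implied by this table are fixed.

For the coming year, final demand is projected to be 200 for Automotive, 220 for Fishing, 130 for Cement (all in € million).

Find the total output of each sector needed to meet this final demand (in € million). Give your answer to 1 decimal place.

x_A = 618.1, x_F = 397.4, x_C = 269.1

Technical coefficients a_ij = z_ij / X_j:
  a_AA = 276/920 = 0.30, a_FA = 184/920 = 0.20, a_CA = 0/920 = 0.00
  a_AF = 180/400 = 0.45, a_FF = 0/400 = 0.00, a_CF = 140/400 = 0.35
  a_AC = 64/320 = 0.20, a_FC = 64/320 = 0.20, a_CC = 0/320 = 0.00
I − A =
  [   0.70    -0.45    -0.20]
  [  -0.20     1.00    -0.20]
  [   0.00    -0.35     1.00]
Cofactors of I−A, C_ij = (−1)^(i+j)·(minor ij) (rows/columns in the sector order above):
  C_11 = (1.00)(1.00) − (-0.20)(-0.35) = 0.9300
  C_12 = −[(-0.20)(1.00) − (-0.20)(0.00)] = 0.2000
  C_13 = (-0.20)(-0.35) − (1.00)(0.00) = 0.0700
  C_21 = −[(-0.45)(1.00) − (-0.20)(-0.35)] = 0.5200
  C_22 = (0.70)(1.00) − (-0.20)(0.00) = 0.7000
  C_23 = −[(0.70)(-0.35) − (-0.45)(0.00)] = 0.2450
  C_31 = (-0.45)(-0.20) − (-0.20)(1.00) = 0.2900
  C_32 = −[(0.70)(-0.20) − (-0.20)(-0.20)] = 0.1800
  C_33 = (0.70)(1.00) − (-0.45)(-0.20) = 0.6100
det(I−A) = Σ_j (I−A)_1j·C_1j = (0.70)(0.9300) + (-0.45)(0.2000) + (-0.20)(0.0700) = 0.5470
adj(I−A) = Cᵀ =
  [ 0.9300   0.5200   0.2900]
  [ 0.2000   0.7000   0.1800]
  [ 0.0700   0.2450   0.6100]
(I − A)⁻¹ = adj(I−A) / det(I−A) ≈
  [   1.7002     0.9506     0.5302]
  [   0.3656     1.2797     0.3291]
  [   0.1280     0.4479     1.1152]
x = (I − A)⁻¹ d = adj(I−A)·d / det(I−A), with det(I−A) = 0.5470:
  x_A = (0.9300·200 + 0.5200·220 + 0.2900·130) / 0.5470 = 338.10 / 0.5470 ≈ 618.1
  x_F = (0.2000·200 + 0.7000·220 + 0.1800·130) / 0.5470 = 217.40 / 0.5470 ≈ 397.4
  x_C = (0.0700·200 + 0.2450·220 + 0.6100·130) / 0.5470 = 147.20 / 0.5470 ≈ 269.1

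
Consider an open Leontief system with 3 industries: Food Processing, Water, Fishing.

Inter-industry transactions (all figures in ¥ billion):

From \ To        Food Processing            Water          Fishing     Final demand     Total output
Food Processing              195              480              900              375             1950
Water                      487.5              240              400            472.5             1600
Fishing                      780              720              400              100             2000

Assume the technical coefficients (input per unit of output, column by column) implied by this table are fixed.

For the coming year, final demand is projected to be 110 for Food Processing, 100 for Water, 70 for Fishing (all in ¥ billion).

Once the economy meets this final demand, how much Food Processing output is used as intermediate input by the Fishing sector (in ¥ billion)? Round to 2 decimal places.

Technical coefficients a_ij = z_ij / X_j:
  a_11 = 195/1950 = 0.10, a_21 = 487.5/1950 = 0.25, a_31 = 780/1950 = 0.40
  a_12 = 480/1600 = 0.30, a_22 = 240/1600 = 0.15, a_32 = 720/1600 = 0.45
  a_13 = 900/2000 = 0.45, a_23 = 400/2000 = 0.20, a_33 = 400/2000 = 0.20
I − A =
  [   0.90    -0.30    -0.45]
  [  -0.25     0.85    -0.20]
  [  -0.40    -0.45     0.80]
Cofactors of I−A, C_ij = (−1)^(i+j)·(minor ij) (rows/columns in the sector order above):
  C_11 = (0.85)(0.80) − (-0.20)(-0.45) = 0.5900
  C_12 = −[(-0.25)(0.80) − (-0.20)(-0.40)] = 0.2800
  C_13 = (-0.25)(-0.45) − (0.85)(-0.40) = 0.4525
  C_21 = −[(-0.30)(0.80) − (-0.45)(-0.45)] = 0.4425
  C_22 = (0.90)(0.80) − (-0.45)(-0.40) = 0.5400
  C_23 = −[(0.90)(-0.45) − (-0.30)(-0.40)] = 0.5250
  C_31 = (-0.30)(-0.20) − (-0.45)(0.85) = 0.4425
  C_32 = −[(0.90)(-0.20) − (-0.45)(-0.25)] = 0.2925
  C_33 = (0.90)(0.85) − (-0.30)(-0.25) = 0.6900
det(I−A) = Σ_j (I−A)_1j·C_1j = (0.90)(0.5900) + (-0.30)(0.2800) + (-0.45)(0.4525) = 0.243375
adj(I−A) = Cᵀ =
  [ 0.5900   0.4425   0.4425]
  [ 0.2800   0.5400   0.2925]
  [ 0.4525   0.5250   0.6900]
(I − A)⁻¹ = adj(I−A) / det(I−A) ≈
  [   2.4242     1.8182     1.8182]
  [   1.1505     2.2188     1.2018]
  [   1.8593     2.1572     2.8351]
First solve x = (I − A)⁻¹ d = adj(I−A)·d / det(I−A); in particular x_3 = (0.4525·110 + 0.5250·100 + 0.6900·70) / 0.243375 = 150.575 / 0.243375 ≈ 618.6954.
Intermediate flow from 1 to 3: z_13 = a_13 · x_3 = 0.45 × 150.575 / 0.243375 = 67.75875 / 0.243375 ≈ 278.41.

z_13 = 278.41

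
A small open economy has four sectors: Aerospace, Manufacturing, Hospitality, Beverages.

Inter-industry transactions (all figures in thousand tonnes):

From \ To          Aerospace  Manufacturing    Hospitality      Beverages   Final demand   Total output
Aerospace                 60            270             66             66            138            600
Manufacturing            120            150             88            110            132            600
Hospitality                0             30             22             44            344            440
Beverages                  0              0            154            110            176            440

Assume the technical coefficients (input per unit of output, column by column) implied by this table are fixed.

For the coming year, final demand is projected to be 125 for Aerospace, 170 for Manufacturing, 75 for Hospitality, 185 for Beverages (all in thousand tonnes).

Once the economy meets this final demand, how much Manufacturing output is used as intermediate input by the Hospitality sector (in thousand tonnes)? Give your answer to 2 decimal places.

z_MH = 27.48

Technical coefficients a_ij = z_ij / X_j:
  a_AA = 60/600 = 0.10, a_MA = 120/600 = 0.20, a_HA = 0/600 = 0.00, a_BA = 0/600 = 0.00
  a_AM = 270/600 = 0.45, a_MM = 150/600 = 0.25, a_HM = 30/600 = 0.05, a_BM = 0/600 = 0.00
  a_AH = 66/440 = 0.15, a_MH = 88/440 = 0.20, a_HH = 22/440 = 0.05, a_BH = 154/440 = 0.35
  a_AB = 66/440 = 0.15, a_MB = 110/440 = 0.25, a_HB = 44/440 = 0.10, a_BB = 110/440 = 0.25
I − A =
  [   0.90    -0.45    -0.15    -0.15]
  [  -0.20     0.75    -0.20    -0.25]
  [   0.00    -0.05     0.95    -0.10]
  [   0.00     0.00    -0.35     0.75]
Compute the cofactors C_ij = (−1)^(i+j)·(3×3 minor ij) of I−A; the adjugate is their transpose:
adj(I−A) = Cᵀ =
  [ 0.496250   0.313125   0.230625   0.234375]
  [ 0.135500   0.609750   0.246750   0.263250]
  [ 0.007500   0.033750   0.438750   0.071250]
  [ 0.003500   0.015750   0.204750   0.545250]
det(I−A) = Σ_j (I−A)_1j·C_1j = (0.90)(0.496250) + (-0.45)(0.135500) + (-0.15)(0.007500) + (-0.15)(0.003500) = 0.3840
(I − A)⁻¹ = adj(I−A) / det(I−A) ≈
  [   1.2923     0.8154     0.6006     0.6104]
  [   0.3529     1.5879     0.6426     0.6855]
  [   0.0195     0.0879     1.1426     0.1855]
  [   0.0091     0.0410     0.5332     1.4199]
First solve x = (I − A)⁻¹ d = adj(I−A)·d / det(I−A); in particular x_H = (0.007500·125 + 0.033750·170 + 0.438750·75 + 0.071250·185) / 0.3840 = 52.7625 / 0.3840 ≈ 137.4023.
Intermediate flow from M to H: z_MH = a_MH · x_H = 0.20 × 52.7625 / 0.3840 = 10.5525 / 0.3840 ≈ 27.48.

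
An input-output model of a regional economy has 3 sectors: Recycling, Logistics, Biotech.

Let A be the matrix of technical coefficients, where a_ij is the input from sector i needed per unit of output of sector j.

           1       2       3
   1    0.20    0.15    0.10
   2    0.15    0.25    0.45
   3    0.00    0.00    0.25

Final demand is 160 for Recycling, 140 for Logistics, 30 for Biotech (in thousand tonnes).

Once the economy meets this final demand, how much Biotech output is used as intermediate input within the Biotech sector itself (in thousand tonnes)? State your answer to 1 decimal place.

I − A =
  [   0.80    -0.15    -0.10]
  [  -0.15     0.75    -0.45]
  [   0.00     0.00     0.75]
Cofactors of I−A, C_ij = (−1)^(i+j)·(minor ij) (rows/columns in the sector order above):
  C_11 = (0.75)(0.75) − (-0.45)(0.00) = 0.5625
  C_12 = −[(-0.15)(0.75) − (-0.45)(0.00)] = 0.1125
  C_13 = (-0.15)(0.00) − (0.75)(0.00) = 0.0000
  C_21 = −[(-0.15)(0.75) − (-0.10)(0.00)] = 0.1125
  C_22 = (0.80)(0.75) − (-0.10)(0.00) = 0.6000
  C_23 = −[(0.80)(0.00) − (-0.15)(0.00)] = 0.0000
  C_31 = (-0.15)(-0.45) − (-0.10)(0.75) = 0.1425
  C_32 = −[(0.80)(-0.45) − (-0.10)(-0.15)] = 0.3750
  C_33 = (0.80)(0.75) − (-0.15)(-0.15) = 0.5775
det(I−A) = Σ_j (I−A)_1j·C_1j = (0.80)(0.5625) + (-0.15)(0.1125) + (-0.10)(0.0000) = 0.433125
adj(I−A) = Cᵀ =
  [ 0.5625   0.1125   0.1425]
  [ 0.1125   0.6000   0.3750]
  [ 0.0000   0.0000   0.5775]
(I − A)⁻¹ = adj(I−A) / det(I−A) ≈
  [   1.2987     0.2597     0.3290]
  [   0.2597     1.3853     0.8658]
  [   0.0000     0.0000     1.3333]
First solve x = (I − A)⁻¹ d = adj(I−A)·d / det(I−A); in particular x_3 = (0.0000·160 + 0.0000·140 + 0.5775·30) / 0.433125 = 17.325 / 0.433125 = 40.000.
Intermediate flow from 3 to 3: z_33 = a_33 · x_3 = 0.25 × 17.325 / 0.433125 = 4.33125 / 0.433125 = 10.0.

z_33 = 10.0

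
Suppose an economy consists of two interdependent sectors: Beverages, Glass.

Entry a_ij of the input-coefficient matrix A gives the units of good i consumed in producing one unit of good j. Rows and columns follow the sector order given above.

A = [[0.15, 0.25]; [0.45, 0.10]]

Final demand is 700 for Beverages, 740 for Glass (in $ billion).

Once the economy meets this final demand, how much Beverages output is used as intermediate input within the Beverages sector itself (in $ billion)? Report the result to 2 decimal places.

I − A =
  [   0.85    -0.25]
  [  -0.45     0.90]
det(I−A) = (0.85)(0.90) − (-0.25)(-0.45) = 0.6525
adj(I−A) = [[0.90, 0.25], [0.45, 0.85]]
(I − A)⁻¹ = adj(I−A) / det(I−A) ≈
  [   1.3793     0.3831]
  [   0.6897     1.3027]
First solve x = (I − A)⁻¹ d = adj(I−A)·d / det(I−A); in particular x_B = (0.90·700 + 0.25·740) / 0.6525 = 815.00 / 0.6525 ≈ 1249.0421.
Intermediate flow from B to B: z_BB = a_BB · x_B = 0.15 × 815.00 / 0.6525 = 122.25 / 0.6525 ≈ 187.36.

z_BB = 187.36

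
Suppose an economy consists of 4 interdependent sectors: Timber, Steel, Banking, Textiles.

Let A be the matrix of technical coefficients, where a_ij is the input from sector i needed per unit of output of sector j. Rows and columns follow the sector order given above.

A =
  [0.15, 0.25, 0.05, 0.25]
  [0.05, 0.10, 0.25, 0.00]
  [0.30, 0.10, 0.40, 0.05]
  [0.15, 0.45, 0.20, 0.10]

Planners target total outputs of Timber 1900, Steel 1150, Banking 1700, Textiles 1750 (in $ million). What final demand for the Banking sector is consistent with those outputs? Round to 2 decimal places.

d_3 = 247.50

I − A =
  [   0.85    -0.25    -0.05    -0.25]
  [  -0.05     0.90    -0.25     0.00]
  [  -0.30    -0.10     0.60    -0.05]
  [  -0.15    -0.45    -0.20     0.90]
d = (I − A) x:
  d_1 = (+0.85)·1900 + (-0.25)·1150 + (-0.05)·1700 + (-0.25)·1750 = 805.00
  d_2 = (-0.05)·1900 + (+0.90)·1150 + (-0.25)·1700 + (+0.00)·1750 = 515.00
  d_3 = (-0.30)·1900 + (-0.10)·1150 + (+0.60)·1700 + (-0.05)·1750 = 247.50
  d_4 = (-0.15)·1900 + (-0.45)·1150 + (-0.20)·1700 + (+0.90)·1750 = 432.50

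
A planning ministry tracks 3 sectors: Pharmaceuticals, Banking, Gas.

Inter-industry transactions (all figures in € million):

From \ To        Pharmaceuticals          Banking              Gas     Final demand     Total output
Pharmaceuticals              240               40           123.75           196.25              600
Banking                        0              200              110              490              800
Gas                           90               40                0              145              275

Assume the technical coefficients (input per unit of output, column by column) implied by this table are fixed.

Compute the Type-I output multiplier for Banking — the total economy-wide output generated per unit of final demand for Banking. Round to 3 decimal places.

Technical coefficients a_ij = z_ij / X_j:
  a_11 = 240/600 = 0.40, a_21 = 0/600 = 0.00, a_31 = 90/600 = 0.15
  a_12 = 40/800 = 0.05, a_22 = 200/800 = 0.25, a_32 = 40/800 = 0.05
  a_13 = 123.75/275 = 0.45, a_23 = 110/275 = 0.40, a_33 = 0/275 = 0.00
I − A =
  [   0.60    -0.05    -0.45]
  [   0.00     0.75    -0.40]
  [  -0.15    -0.05     1.00]
Cofactors of I−A, C_ij = (−1)^(i+j)·(minor ij) (rows/columns in the sector order above):
  C_11 = (0.75)(1.00) − (-0.40)(-0.05) = 0.7300
  C_12 = −[(0.00)(1.00) − (-0.40)(-0.15)] = 0.0600
  C_13 = (0.00)(-0.05) − (0.75)(-0.15) = 0.1125
  C_21 = −[(-0.05)(1.00) − (-0.45)(-0.05)] = 0.0725
  C_22 = (0.60)(1.00) − (-0.45)(-0.15) = 0.5325
  C_23 = −[(0.60)(-0.05) − (-0.05)(-0.15)] = 0.0375
  C_31 = (-0.05)(-0.40) − (-0.45)(0.75) = 0.3575
  C_32 = −[(0.60)(-0.40) − (-0.45)(0.00)] = 0.2400
  C_33 = (0.60)(0.75) − (-0.05)(0.00) = 0.4500
det(I−A) = Σ_j (I−A)_1j·C_1j = (0.60)(0.7300) + (-0.05)(0.0600) + (-0.45)(0.1125) = 0.384375
adj(I−A) = Cᵀ =
  [ 0.7300   0.0725   0.3575]
  [ 0.0600   0.5325   0.2400]
  [ 0.1125   0.0375   0.4500]
(I − A)⁻¹ = adj(I−A) / det(I−A) ≈
  [   1.8992     0.1886     0.9301]
  [   0.1561     1.3854     0.6244]
  [   0.2927     0.0976     1.1707]
The output multiplier for sector j is the column-j sum of the Leontief inverse (I − A)⁻¹ = adj(I−A) / det(I−A).
Column 2 of adj(I−A): (0.0725, 0.5325, 0.0375); det(I−A) = 0.384375.
m_2 = (0.0725 + 0.5325 + 0.0375) / 0.384375 = 0.6425 / 0.384375 ≈ 1.672.

m_2 = 1.672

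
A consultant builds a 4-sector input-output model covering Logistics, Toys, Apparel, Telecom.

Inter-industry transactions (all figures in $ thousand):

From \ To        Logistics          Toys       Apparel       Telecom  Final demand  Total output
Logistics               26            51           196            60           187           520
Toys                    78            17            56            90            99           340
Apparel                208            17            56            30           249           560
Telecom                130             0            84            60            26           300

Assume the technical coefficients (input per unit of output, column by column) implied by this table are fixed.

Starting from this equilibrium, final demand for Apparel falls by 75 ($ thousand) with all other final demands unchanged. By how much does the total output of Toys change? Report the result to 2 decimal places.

Δx_2 = -32.97

Technical coefficients a_ij = z_ij / X_j:
  a_11 = 26/520 = 0.05, a_21 = 78/520 = 0.15, a_31 = 208/520 = 0.40, a_41 = 130/520 = 0.25
  a_12 = 51/340 = 0.15, a_22 = 17/340 = 0.05, a_32 = 17/340 = 0.05, a_42 = 0/340 = 0.00
  a_13 = 196/560 = 0.35, a_23 = 56/560 = 0.10, a_33 = 56/560 = 0.10, a_43 = 84/560 = 0.15
  a_14 = 60/300 = 0.20, a_24 = 90/300 = 0.30, a_34 = 30/300 = 0.10, a_44 = 60/300 = 0.20
I − A =
  [   0.95    -0.15    -0.35    -0.20]
  [  -0.15     0.95    -0.10    -0.30]
  [  -0.40    -0.05     0.90    -0.10]
  [  -0.25     0.00    -0.15     0.80]
Compute the cofactors C_ij = (−1)^(i+j)·(3×3 minor ij) of I−A; the adjugate is their transpose:
adj(I−A) = Cᵀ =
  [ 0.663500   0.121250   0.313250   0.250500]
  [ 0.225750   0.492000   0.186500   0.264250]
  [ 0.337500   0.087250   0.645250   0.197750]
  [ 0.270625   0.054250   0.218875   0.645625]
det(I−A) = Σ_j (I−A)_1j·C_1j = (0.95)(0.663500) + (-0.15)(0.225750) + (-0.35)(0.337500) + (-0.20)(0.270625) = 0.4242125
(I − A)⁻¹ = adj(I−A) / det(I−A) ≈
  [   1.5641     0.2858     0.7384     0.5905]
  [   0.5322     1.1598     0.4396     0.6229]
  [   0.7956     0.2057     1.5211     0.4662]
  [   0.6379     0.1279     0.5160     1.5219]
Δx = (I − A)⁻¹ Δd with Δd having -75 in the Apparel component and 0 elsewhere.
So Δx_2 = L_23 · (-75), where L_23 = adj(I−A)_23 / det(I−A) = 0.186500 / 0.4242125.
Δx_2 = 0.186500 × (-75) / 0.4242125 = -13.9875 / 0.4242125 ≈ -32.97.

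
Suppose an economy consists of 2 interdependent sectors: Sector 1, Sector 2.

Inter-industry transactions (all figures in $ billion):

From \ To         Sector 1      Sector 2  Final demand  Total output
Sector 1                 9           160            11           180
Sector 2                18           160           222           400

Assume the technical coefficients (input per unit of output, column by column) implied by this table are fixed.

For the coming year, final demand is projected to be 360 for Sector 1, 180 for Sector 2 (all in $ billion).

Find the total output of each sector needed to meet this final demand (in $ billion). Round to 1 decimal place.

Technical coefficients a_ij = z_ij / X_j:
  a_11 = 9/180 = 0.05, a_21 = 18/180 = 0.10
  a_12 = 160/400 = 0.40, a_22 = 160/400 = 0.40
I − A =
  [   0.95    -0.40]
  [  -0.10     0.60]
det(I−A) = (0.95)(0.60) − (-0.40)(-0.10) = 0.5300
adj(I−A) = [[0.60, 0.40], [0.10, 0.95]]
(I − A)⁻¹ = adj(I−A) / det(I−A) ≈
  [   1.1321     0.7547]
  [   0.1887     1.7925]
x = (I − A)⁻¹ d = adj(I−A)·d / det(I−A), with det(I−A) = 0.5300:
  x_1 = (0.60·360 + 0.40·180) / 0.5300 = 288.00 / 0.5300 ≈ 543.4
  x_2 = (0.10·360 + 0.95·180) / 0.5300 = 207.00 / 0.5300 ≈ 390.6

x_1 = 543.4, x_2 = 390.6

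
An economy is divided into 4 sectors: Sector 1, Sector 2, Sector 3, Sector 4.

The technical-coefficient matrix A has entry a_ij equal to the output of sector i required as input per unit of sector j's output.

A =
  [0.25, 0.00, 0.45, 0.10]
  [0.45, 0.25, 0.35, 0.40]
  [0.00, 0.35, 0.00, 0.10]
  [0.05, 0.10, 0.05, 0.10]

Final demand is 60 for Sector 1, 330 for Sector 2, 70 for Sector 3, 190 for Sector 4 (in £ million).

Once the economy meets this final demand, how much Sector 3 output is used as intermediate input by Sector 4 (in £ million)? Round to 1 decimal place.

z_34 = 39.2

I − A =
  [   0.75     0.00    -0.45    -0.10]
  [  -0.45     0.75    -0.35    -0.40]
  [   0.00    -0.35     1.00    -0.10]
  [  -0.05    -0.10    -0.05     0.90]
Compute the cofactors C_ij = (−1)^(i+j)·(3×3 minor ij) of I−A; the adjugate is their transpose:
adj(I−A) = Cᵀ =
  [ 0.51050   0.15800   0.29300   0.15950]
  [ 0.42450   0.66400   0.44300   0.39150]
  [ 0.15700   0.24200   0.46800   0.17700]
  [ 0.08425   0.09600   0.09150   0.39975]
det(I−A) = Σ_j (I−A)_1j·C_1j = (0.75)(0.51050) + (0.00)(0.42450) + (-0.45)(0.15700) + (-0.10)(0.08425) = 0.3038
(I − A)⁻¹ = adj(I−A) / det(I−A) ≈
  [   1.6804     0.5201     0.9645     0.5250]
  [   1.3973     2.1856     1.4582     1.2887]
  [   0.5168     0.7966     1.5405     0.5826]
  [   0.2773     0.3160     0.3012     1.3158]
First solve x = (I − A)⁻¹ d = adj(I−A)·d / det(I−A); in particular x_4 = (0.08425·60 + 0.09600·330 + 0.09150·70 + 0.39975·190) / 0.3038 = 119.0925 / 0.3038 ≈ 392.010.
Intermediate flow from 3 to 4: z_34 = a_34 · x_4 = 0.10 × 119.0925 / 0.3038 = 11.90925 / 0.3038 ≈ 39.2.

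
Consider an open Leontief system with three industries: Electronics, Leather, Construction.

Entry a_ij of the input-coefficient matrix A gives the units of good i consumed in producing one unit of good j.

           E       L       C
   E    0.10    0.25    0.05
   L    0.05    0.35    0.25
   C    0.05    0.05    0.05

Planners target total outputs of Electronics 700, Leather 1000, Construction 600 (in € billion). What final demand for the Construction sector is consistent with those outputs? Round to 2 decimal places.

d_C = 485.00

I − A =
  [   0.90    -0.25    -0.05]
  [  -0.05     0.65    -0.25]
  [  -0.05    -0.05     0.95]
d = (I − A) x:
  d_E = (+0.90)·700 + (-0.25)·1000 + (-0.05)·600 = 350.00
  d_L = (-0.05)·700 + (+0.65)·1000 + (-0.25)·600 = 465.00
  d_C = (-0.05)·700 + (-0.05)·1000 + (+0.95)·600 = 485.00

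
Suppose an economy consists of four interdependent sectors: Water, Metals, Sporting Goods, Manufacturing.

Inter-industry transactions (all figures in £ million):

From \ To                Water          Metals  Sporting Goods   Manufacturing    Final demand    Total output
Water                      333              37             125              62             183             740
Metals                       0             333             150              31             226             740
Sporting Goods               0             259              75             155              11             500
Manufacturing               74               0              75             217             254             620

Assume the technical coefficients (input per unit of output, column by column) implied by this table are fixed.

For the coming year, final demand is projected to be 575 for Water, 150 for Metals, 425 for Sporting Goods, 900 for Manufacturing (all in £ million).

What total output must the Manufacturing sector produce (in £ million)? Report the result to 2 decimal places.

x_4 = 2136.96

Technical coefficients a_ij = z_ij / X_j:
  a_11 = 333/740 = 0.45, a_21 = 0/740 = 0.00, a_31 = 0/740 = 0.00, a_41 = 74/740 = 0.10
  a_12 = 37/740 = 0.05, a_22 = 333/740 = 0.45, a_32 = 259/740 = 0.35, a_42 = 0/740 = 0.00
  a_13 = 125/500 = 0.25, a_23 = 150/500 = 0.30, a_33 = 75/500 = 0.15, a_43 = 75/500 = 0.15
  a_14 = 62/620 = 0.10, a_24 = 31/620 = 0.05, a_34 = 155/620 = 0.25, a_44 = 217/620 = 0.35
I − A =
  [   0.55    -0.05    -0.25    -0.10]
  [   0.00     0.55    -0.30    -0.05]
  [   0.00    -0.35     0.85    -0.25]
  [  -0.10     0.00    -0.15     0.65]
Compute the cofactors C_ij = (−1)^(i+j)·(3×3 minor ij) of I−A; the adjugate is their transpose:
adj(I−A) = Cᵀ =
  [ 0.212375   0.087875   0.107750   0.080875]
  [ 0.011750   0.268500   0.109625   0.064625]
  [ 0.015500   0.122875   0.190875   0.085250]
  [ 0.036250   0.041875   0.060625   0.199375]
det(I−A) = Σ_j (I−A)_1j·C_1j = (0.55)(0.212375) + (-0.05)(0.011750) + (-0.25)(0.015500) + (-0.10)(0.036250) = 0.10871875
(I − A)⁻¹ = adj(I−A) / det(I−A) ≈
  [   1.9534     0.8083     0.9911     0.7439]
  [   0.1081     2.4697     1.0083     0.5944]
  [   0.1426     1.1302     1.7557     0.7841]
  [   0.3334     0.3852     0.5576     1.8339]
x = (I − A)⁻¹ d = adj(I−A)·d / det(I−A), with det(I−A) = 0.10871875:
  x_1 = (0.212375·575 + 0.087875·150 + 0.107750·425 + 0.080875·900) / 0.10871875 = 253.878125 / 0.10871875 ≈ 2335.18
  x_2 = (0.011750·575 + 0.268500·150 + 0.109625·425 + 0.064625·900) / 0.10871875 = 151.784375 / 0.10871875 ≈ 1396.12
  x_3 = (0.015500·575 + 0.122875·150 + 0.190875·425 + 0.085250·900) / 0.10871875 = 185.190625 / 0.10871875 ≈ 1703.39
  x_4 = (0.036250·575 + 0.041875·150 + 0.060625·425 + 0.199375·900) / 0.10871875 = 232.328125 / 0.10871875 ≈ 2136.96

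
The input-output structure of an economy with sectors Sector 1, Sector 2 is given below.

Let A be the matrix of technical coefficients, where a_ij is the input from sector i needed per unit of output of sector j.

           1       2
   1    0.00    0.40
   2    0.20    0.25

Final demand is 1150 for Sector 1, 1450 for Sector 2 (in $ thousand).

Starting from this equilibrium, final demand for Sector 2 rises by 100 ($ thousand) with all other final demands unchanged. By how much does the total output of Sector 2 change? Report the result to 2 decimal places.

Δx_2 = 149.25

I − A =
  [   1.00    -0.40]
  [  -0.20     0.75]
det(I−A) = (1.00)(0.75) − (-0.40)(-0.20) = 0.6700
adj(I−A) = [[0.75, 0.40], [0.20, 1.00]]
(I − A)⁻¹ = adj(I−A) / det(I−A) ≈
  [   1.1194     0.5970]
  [   0.2985     1.4925]
Δx = (I − A)⁻¹ Δd with Δd having +100 in the Sector 2 component and 0 elsewhere.
So Δx_2 = L_22 · (+100), where L_22 = adj(I−A)_22 / det(I−A) = 1.00 / 0.6700.
Δx_2 = 1.00 × (+100) / 0.6700 = 100.00 / 0.6700 ≈ 149.25.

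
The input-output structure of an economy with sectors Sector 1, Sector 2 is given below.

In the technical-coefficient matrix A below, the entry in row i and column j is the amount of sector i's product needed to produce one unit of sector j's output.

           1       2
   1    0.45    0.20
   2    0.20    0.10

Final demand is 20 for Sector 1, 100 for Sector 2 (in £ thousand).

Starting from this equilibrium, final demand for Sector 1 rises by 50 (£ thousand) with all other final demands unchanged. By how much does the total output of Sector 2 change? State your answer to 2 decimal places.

I − A =
  [   0.55    -0.20]
  [  -0.20     0.90]
det(I−A) = (0.55)(0.90) − (-0.20)(-0.20) = 0.4550
adj(I−A) = [[0.90, 0.20], [0.20, 0.55]]
(I − A)⁻¹ = adj(I−A) / det(I−A) ≈
  [   1.9780     0.4396]
  [   0.4396     1.2088]
Δx = (I − A)⁻¹ Δd with Δd having +50 in the Sector 1 component and 0 elsewhere.
So Δx_2 = L_21 · (+50), where L_21 = adj(I−A)_21 / det(I−A) = 0.20 / 0.4550.
Δx_2 = 0.20 × (+50) / 0.4550 = 10.00 / 0.4550 ≈ 21.98.

Δx_2 = 21.98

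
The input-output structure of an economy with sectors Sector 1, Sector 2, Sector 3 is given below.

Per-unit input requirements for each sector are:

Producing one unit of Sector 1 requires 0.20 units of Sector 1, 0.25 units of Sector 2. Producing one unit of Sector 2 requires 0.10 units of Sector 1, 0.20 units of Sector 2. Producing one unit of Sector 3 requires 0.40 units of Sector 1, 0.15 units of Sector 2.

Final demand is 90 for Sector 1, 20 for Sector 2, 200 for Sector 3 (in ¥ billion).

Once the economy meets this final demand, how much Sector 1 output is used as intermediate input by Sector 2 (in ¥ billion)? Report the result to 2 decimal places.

z_12 = 13.41

I − A =
  [   0.80    -0.10    -0.40]
  [  -0.25     0.80    -0.15]
  [   0.00     0.00     1.00]
Cofactors of I−A, C_ij = (−1)^(i+j)·(minor ij) (rows/columns in the sector order above):
  C_11 = (0.80)(1.00) − (-0.15)(0.00) = 0.8000
  C_12 = −[(-0.25)(1.00) − (-0.15)(0.00)] = 0.2500
  C_13 = (-0.25)(0.00) − (0.80)(0.00) = 0.0000
  C_21 = −[(-0.10)(1.00) − (-0.40)(0.00)] = 0.1000
  C_22 = (0.80)(1.00) − (-0.40)(0.00) = 0.8000
  C_23 = −[(0.80)(0.00) − (-0.10)(0.00)] = 0.0000
  C_31 = (-0.10)(-0.15) − (-0.40)(0.80) = 0.3350
  C_32 = −[(0.80)(-0.15) − (-0.40)(-0.25)] = 0.2200
  C_33 = (0.80)(0.80) − (-0.10)(-0.25) = 0.6150
det(I−A) = Σ_j (I−A)_1j·C_1j = (0.80)(0.8000) + (-0.10)(0.2500) + (-0.40)(0.0000) = 0.6150
adj(I−A) = Cᵀ =
  [ 0.8000   0.1000   0.3350]
  [ 0.2500   0.8000   0.2200]
  [ 0.0000   0.0000   0.6150]
(I − A)⁻¹ = adj(I−A) / det(I−A) ≈
  [   1.3008     0.1626     0.5447]
  [   0.4065     1.3008     0.3577]
  [   0.0000     0.0000     1.0000]
First solve x = (I − A)⁻¹ d = adj(I−A)·d / det(I−A); in particular x_2 = (0.2500·90 + 0.8000·20 + 0.2200·200) / 0.6150 = 82.50 / 0.6150 ≈ 134.1463.
Intermediate flow from 1 to 2: z_12 = a_12 · x_2 = 0.10 × 82.50 / 0.6150 = 8.25 / 0.6150 ≈ 13.41.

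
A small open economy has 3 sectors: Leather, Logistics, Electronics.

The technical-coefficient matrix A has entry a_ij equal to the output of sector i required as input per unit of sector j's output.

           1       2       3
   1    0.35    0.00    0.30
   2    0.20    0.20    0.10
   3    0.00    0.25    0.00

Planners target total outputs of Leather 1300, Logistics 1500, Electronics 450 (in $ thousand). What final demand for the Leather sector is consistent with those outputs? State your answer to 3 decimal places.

d_1 = 710.000

I − A =
  [   0.65     0.00    -0.30]
  [  -0.20     0.80    -0.10]
  [   0.00    -0.25     1.00]
d = (I − A) x:
  d_1 = (+0.65)·1300 + (+0.00)·1500 + (-0.30)·450 = 710.000
  d_2 = (-0.20)·1300 + (+0.80)·1500 + (-0.10)·450 = 895.000
  d_3 = (+0.00)·1300 + (-0.25)·1500 + (+1.00)·450 = 75.000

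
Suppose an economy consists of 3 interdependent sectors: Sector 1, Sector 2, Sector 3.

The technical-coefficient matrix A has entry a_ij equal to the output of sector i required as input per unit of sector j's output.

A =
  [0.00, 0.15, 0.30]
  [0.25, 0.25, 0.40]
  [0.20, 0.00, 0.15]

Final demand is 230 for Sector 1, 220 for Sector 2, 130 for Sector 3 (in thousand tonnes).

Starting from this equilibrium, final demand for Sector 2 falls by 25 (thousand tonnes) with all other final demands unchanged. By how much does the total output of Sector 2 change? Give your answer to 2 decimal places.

I − A =
  [   1.00    -0.15    -0.30]
  [  -0.25     0.75    -0.40]
  [  -0.20     0.00     0.85]
Cofactors of I−A, C_ij = (−1)^(i+j)·(minor ij) (rows/columns in the sector order above):
  C_11 = (0.75)(0.85) − (-0.40)(0.00) = 0.6375
  C_12 = −[(-0.25)(0.85) − (-0.40)(-0.20)] = 0.2925
  C_13 = (-0.25)(0.00) − (0.75)(-0.20) = 0.1500
  C_21 = −[(-0.15)(0.85) − (-0.30)(0.00)] = 0.1275
  C_22 = (1.00)(0.85) − (-0.30)(-0.20) = 0.7900
  C_23 = −[(1.00)(0.00) − (-0.15)(-0.20)] = 0.0300
  C_31 = (-0.15)(-0.40) − (-0.30)(0.75) = 0.2850
  C_32 = −[(1.00)(-0.40) − (-0.30)(-0.25)] = 0.4750
  C_33 = (1.00)(0.75) − (-0.15)(-0.25) = 0.7125
det(I−A) = Σ_j (I−A)_1j·C_1j = (1.00)(0.6375) + (-0.15)(0.2925) + (-0.30)(0.1500) = 0.548625
adj(I−A) = Cᵀ =
  [ 0.6375   0.1275   0.2850]
  [ 0.2925   0.7900   0.4750]
  [ 0.1500   0.0300   0.7125]
(I − A)⁻¹ = adj(I−A) / det(I−A) ≈
  [   1.1620     0.2324     0.5195]
  [   0.5332     1.4400     0.8658]
  [   0.2734     0.0547     1.2987]
Δx = (I − A)⁻¹ Δd with Δd having -25 in the Sector 2 component and 0 elsewhere.
So Δx_2 = L_22 · (-25), where L_22 = adj(I−A)_22 / det(I−A) = 0.7900 / 0.548625.
Δx_2 = 0.7900 × (-25) / 0.548625 = -19.75 / 0.548625 ≈ -36.00.

Δx_2 = -36.00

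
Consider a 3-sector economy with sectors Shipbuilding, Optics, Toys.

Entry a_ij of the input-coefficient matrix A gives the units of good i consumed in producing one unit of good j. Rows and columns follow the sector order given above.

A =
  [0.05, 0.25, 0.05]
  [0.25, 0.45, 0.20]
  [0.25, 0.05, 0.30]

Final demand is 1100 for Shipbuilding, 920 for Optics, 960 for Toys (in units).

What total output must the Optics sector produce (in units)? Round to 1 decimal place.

I − A =
  [   0.95    -0.25    -0.05]
  [  -0.25     0.55    -0.20]
  [  -0.25    -0.05     0.70]
Cofactors of I−A, C_ij = (−1)^(i+j)·(minor ij) (rows/columns in the sector order above):
  C_11 = (0.55)(0.70) − (-0.20)(-0.05) = 0.3750
  C_12 = −[(-0.25)(0.70) − (-0.20)(-0.25)] = 0.2250
  C_13 = (-0.25)(-0.05) − (0.55)(-0.25) = 0.1500
  C_21 = −[(-0.25)(0.70) − (-0.05)(-0.05)] = 0.1775
  C_22 = (0.95)(0.70) − (-0.05)(-0.25) = 0.6525
  C_23 = −[(0.95)(-0.05) − (-0.25)(-0.25)] = 0.1100
  C_31 = (-0.25)(-0.20) − (-0.05)(0.55) = 0.0775
  C_32 = −[(0.95)(-0.20) − (-0.05)(-0.25)] = 0.2025
  C_33 = (0.95)(0.55) − (-0.25)(-0.25) = 0.4600
det(I−A) = Σ_j (I−A)_1j·C_1j = (0.95)(0.3750) + (-0.25)(0.2250) + (-0.05)(0.1500) = 0.2925
adj(I−A) = Cᵀ =
  [ 0.3750   0.1775   0.0775]
  [ 0.2250   0.6525   0.2025]
  [ 0.1500   0.1100   0.4600]
(I − A)⁻¹ = adj(I−A) / det(I−A) ≈
  [   1.2821     0.6068     0.2650]
  [   0.7692     2.2308     0.6923]
  [   0.5128     0.3761     1.5726]
x = (I − A)⁻¹ d = adj(I−A)·d / det(I−A), with det(I−A) = 0.2925:
  x_S = (0.3750·1100 + 0.1775·920 + 0.0775·960) / 0.2925 = 650.20 / 0.2925 ≈ 2222.9
  x_O = (0.2250·1100 + 0.6525·920 + 0.2025·960) / 0.2925 = 1042.20 / 0.2925 ≈ 3563.1
  x_T = (0.1500·1100 + 0.1100·920 + 0.4600·960) / 0.2925 = 707.80 / 0.2925 ≈ 2419.8

x_O = 3563.1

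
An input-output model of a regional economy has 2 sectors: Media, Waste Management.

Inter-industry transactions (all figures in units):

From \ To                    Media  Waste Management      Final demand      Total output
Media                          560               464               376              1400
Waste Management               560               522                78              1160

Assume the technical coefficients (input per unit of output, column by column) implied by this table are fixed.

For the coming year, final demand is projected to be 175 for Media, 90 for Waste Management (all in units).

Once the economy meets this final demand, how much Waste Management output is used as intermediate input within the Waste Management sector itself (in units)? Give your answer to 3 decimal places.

Technical coefficients a_ij = z_ij / X_j:
  a_11 = 560/1400 = 0.40, a_21 = 560/1400 = 0.40
  a_12 = 464/1160 = 0.40, a_22 = 522/1160 = 0.45
I − A =
  [   0.60    -0.40]
  [  -0.40     0.55]
det(I−A) = (0.60)(0.55) − (-0.40)(-0.40) = 0.1700
adj(I−A) = [[0.55, 0.40], [0.40, 0.60]]
(I − A)⁻¹ = adj(I−A) / det(I−A) ≈
  [   3.2353     2.3529]
  [   2.3529     3.5294]
First solve x = (I − A)⁻¹ d = adj(I−A)·d / det(I−A); in particular x_2 = (0.40·175 + 0.60·90) / 0.1700 = 124.00 / 0.1700 ≈ 729.41176.
Intermediate flow from 2 to 2: z_22 = a_22 · x_2 = 0.45 × 124.00 / 0.1700 = 55.80 / 0.1700 ≈ 328.235.

z_22 = 328.235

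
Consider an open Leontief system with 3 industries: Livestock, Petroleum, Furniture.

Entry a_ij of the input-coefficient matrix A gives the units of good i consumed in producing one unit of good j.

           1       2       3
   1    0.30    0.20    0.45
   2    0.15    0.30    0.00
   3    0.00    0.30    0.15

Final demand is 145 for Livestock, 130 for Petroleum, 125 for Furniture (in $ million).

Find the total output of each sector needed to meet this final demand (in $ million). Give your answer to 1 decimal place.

x_1 = 445.9, x_2 = 281.3, x_3 = 246.3

I − A =
  [   0.70    -0.20    -0.45]
  [  -0.15     0.70     0.00]
  [   0.00    -0.30     0.85]
Cofactors of I−A, C_ij = (−1)^(i+j)·(minor ij) (rows/columns in the sector order above):
  C_11 = (0.70)(0.85) − (0.00)(-0.30) = 0.5950
  C_12 = −[(-0.15)(0.85) − (0.00)(0.00)] = 0.1275
  C_13 = (-0.15)(-0.30) − (0.70)(0.00) = 0.0450
  C_21 = −[(-0.20)(0.85) − (-0.45)(-0.30)] = 0.3050
  C_22 = (0.70)(0.85) − (-0.45)(0.00) = 0.5950
  C_23 = −[(0.70)(-0.30) − (-0.20)(0.00)] = 0.2100
  C_31 = (-0.20)(0.00) − (-0.45)(0.70) = 0.3150
  C_32 = −[(0.70)(0.00) − (-0.45)(-0.15)] = 0.0675
  C_33 = (0.70)(0.70) − (-0.20)(-0.15) = 0.4600
det(I−A) = Σ_j (I−A)_1j·C_1j = (0.70)(0.5950) + (-0.20)(0.1275) + (-0.45)(0.0450) = 0.37075
adj(I−A) = Cᵀ =
  [ 0.5950   0.3050   0.3150]
  [ 0.1275   0.5950   0.0675]
  [ 0.0450   0.2100   0.4600]
(I − A)⁻¹ = adj(I−A) / det(I−A) ≈
  [   1.6049     0.8227     0.8496]
  [   0.3439     1.6049     0.1821]
  [   0.1214     0.5664     1.2407]
x = (I − A)⁻¹ d = adj(I−A)·d / det(I−A), with det(I−A) = 0.37075:
  x_1 = (0.5950·145 + 0.3050·130 + 0.3150·125) / 0.37075 = 165.30 / 0.37075 ≈ 445.9
  x_2 = (0.1275·145 + 0.5950·130 + 0.0675·125) / 0.37075 = 104.275 / 0.37075 ≈ 281.3
  x_3 = (0.0450·145 + 0.2100·130 + 0.4600·125) / 0.37075 = 91.325 / 0.37075 ≈ 246.3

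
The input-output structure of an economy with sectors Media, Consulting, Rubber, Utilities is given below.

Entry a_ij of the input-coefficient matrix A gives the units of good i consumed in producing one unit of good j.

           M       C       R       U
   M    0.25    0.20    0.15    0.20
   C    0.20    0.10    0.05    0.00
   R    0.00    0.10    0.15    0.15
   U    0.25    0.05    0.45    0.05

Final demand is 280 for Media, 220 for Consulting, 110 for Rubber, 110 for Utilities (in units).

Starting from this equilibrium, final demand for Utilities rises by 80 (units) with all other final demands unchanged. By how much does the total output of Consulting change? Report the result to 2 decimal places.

I − A =
  [   0.75    -0.20    -0.15    -0.20]
  [  -0.20     0.90    -0.05     0.00]
  [   0.00    -0.10     0.85    -0.15]
  [  -0.25    -0.05    -0.45     0.95]
Compute the cofactors C_ij = (−1)^(i+j)·(3×3 minor ij) of I−A; the adjugate is their transpose:
adj(I−A) = Cᵀ =
  [ 0.660875   0.180875   0.219250   0.173750]
  [ 0.149875   0.506875   0.079625   0.044125]
  [ 0.054250   0.079375   0.556250   0.099250]
  [ 0.207500   0.111875   0.325375   0.533000]
det(I−A) = Σ_j (I−A)_1j·C_1j = (0.75)(0.660875) + (-0.20)(0.149875) + (-0.15)(0.054250) + (-0.20)(0.207500) = 0.41604375
(I − A)⁻¹ = adj(I−A) / det(I−A) ≈
  [   1.5885     0.4347     0.5270     0.4176]
  [   0.3602     1.2183     0.1914     0.1061]
  [   0.1304     0.1908     1.3370     0.2386]
  [   0.4987     0.2689     0.7821     1.2811]
Δx = (I − A)⁻¹ Δd with Δd having +80 in the Utilities component and 0 elsewhere.
So Δx_C = L_CU · (+80), where L_CU = adj(I−A)_CU / det(I−A) = 0.044125 / 0.41604375.
Δx_C = 0.044125 × (+80) / 0.41604375 = 3.53 / 0.41604375 ≈ 8.48.

Δx_C = 8.48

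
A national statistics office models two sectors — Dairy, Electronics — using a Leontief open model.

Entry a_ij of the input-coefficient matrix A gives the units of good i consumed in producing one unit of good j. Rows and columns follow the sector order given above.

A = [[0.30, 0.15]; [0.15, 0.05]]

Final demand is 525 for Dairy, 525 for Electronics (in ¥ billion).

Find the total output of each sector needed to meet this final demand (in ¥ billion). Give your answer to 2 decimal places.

I − A =
  [   0.70    -0.15]
  [  -0.15     0.95]
det(I−A) = (0.70)(0.95) − (-0.15)(-0.15) = 0.6425
adj(I−A) = [[0.95, 0.15], [0.15, 0.70]]
(I − A)⁻¹ = adj(I−A) / det(I−A) ≈
  [   1.4786     0.2335]
  [   0.2335     1.0895]
x = (I − A)⁻¹ d = adj(I−A)·d / det(I−A), with det(I−A) = 0.6425:
  x_1 = (0.95·525 + 0.15·525) / 0.6425 = 577.50 / 0.6425 ≈ 898.83
  x_2 = (0.15·525 + 0.70·525) / 0.6425 = 446.25 / 0.6425 ≈ 694.55

x_1 = 898.83, x_2 = 694.55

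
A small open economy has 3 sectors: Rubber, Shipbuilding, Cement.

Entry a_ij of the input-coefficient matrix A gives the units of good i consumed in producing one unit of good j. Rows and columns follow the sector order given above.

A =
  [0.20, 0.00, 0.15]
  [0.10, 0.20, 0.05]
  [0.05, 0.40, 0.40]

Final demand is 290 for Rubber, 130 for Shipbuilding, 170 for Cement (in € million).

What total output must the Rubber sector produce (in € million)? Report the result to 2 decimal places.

x_R = 453.93

I − A =
  [   0.80     0.00    -0.15]
  [  -0.10     0.80    -0.05]
  [  -0.05    -0.40     0.60]
Cofactors of I−A, C_ij = (−1)^(i+j)·(minor ij) (rows/columns in the sector order above):
  C_11 = (0.80)(0.60) − (-0.05)(-0.40) = 0.4600
  C_12 = −[(-0.10)(0.60) − (-0.05)(-0.05)] = 0.0625
  C_13 = (-0.10)(-0.40) − (0.80)(-0.05) = 0.0800
  C_21 = −[(0.00)(0.60) − (-0.15)(-0.40)] = 0.0600
  C_22 = (0.80)(0.60) − (-0.15)(-0.05) = 0.4725
  C_23 = −[(0.80)(-0.40) − (0.00)(-0.05)] = 0.3200
  C_31 = (0.00)(-0.05) − (-0.15)(0.80) = 0.1200
  C_32 = −[(0.80)(-0.05) − (-0.15)(-0.10)] = 0.0550
  C_33 = (0.80)(0.80) − (0.00)(-0.10) = 0.6400
det(I−A) = Σ_j (I−A)_1j·C_1j = (0.80)(0.4600) + (0.00)(0.0625) + (-0.15)(0.0800) = 0.3560
adj(I−A) = Cᵀ =
  [ 0.4600   0.0600   0.1200]
  [ 0.0625   0.4725   0.0550]
  [ 0.0800   0.3200   0.6400]
(I − A)⁻¹ = adj(I−A) / det(I−A) ≈
  [   1.2921     0.1685     0.3371]
  [   0.1756     1.3272     0.1545]
  [   0.2247     0.8989     1.7978]
x = (I − A)⁻¹ d = adj(I−A)·d / det(I−A), with det(I−A) = 0.3560:
  x_R = (0.4600·290 + 0.0600·130 + 0.1200·170) / 0.3560 = 161.60 / 0.3560 ≈ 453.93
  x_S = (0.0625·290 + 0.4725·130 + 0.0550·170) / 0.3560 = 88.90 / 0.3560 ≈ 249.72
  x_C = (0.0800·290 + 0.3200·130 + 0.6400·170) / 0.3560 = 173.60 / 0.3560 ≈ 487.64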